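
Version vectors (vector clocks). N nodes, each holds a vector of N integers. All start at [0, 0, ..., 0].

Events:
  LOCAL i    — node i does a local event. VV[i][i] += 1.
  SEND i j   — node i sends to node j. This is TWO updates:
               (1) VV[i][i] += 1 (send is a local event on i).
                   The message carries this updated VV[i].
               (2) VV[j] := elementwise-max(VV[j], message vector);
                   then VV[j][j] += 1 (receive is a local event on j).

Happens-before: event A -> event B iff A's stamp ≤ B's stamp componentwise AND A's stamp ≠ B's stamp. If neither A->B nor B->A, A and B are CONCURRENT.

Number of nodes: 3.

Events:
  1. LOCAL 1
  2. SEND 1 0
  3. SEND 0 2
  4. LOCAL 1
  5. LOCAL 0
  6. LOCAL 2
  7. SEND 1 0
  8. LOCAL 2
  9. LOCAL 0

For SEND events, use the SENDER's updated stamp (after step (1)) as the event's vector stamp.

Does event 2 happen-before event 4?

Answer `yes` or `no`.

Answer: yes

Derivation:
Initial: VV[0]=[0, 0, 0]
Initial: VV[1]=[0, 0, 0]
Initial: VV[2]=[0, 0, 0]
Event 1: LOCAL 1: VV[1][1]++ -> VV[1]=[0, 1, 0]
Event 2: SEND 1->0: VV[1][1]++ -> VV[1]=[0, 2, 0], msg_vec=[0, 2, 0]; VV[0]=max(VV[0],msg_vec) then VV[0][0]++ -> VV[0]=[1, 2, 0]
Event 3: SEND 0->2: VV[0][0]++ -> VV[0]=[2, 2, 0], msg_vec=[2, 2, 0]; VV[2]=max(VV[2],msg_vec) then VV[2][2]++ -> VV[2]=[2, 2, 1]
Event 4: LOCAL 1: VV[1][1]++ -> VV[1]=[0, 3, 0]
Event 5: LOCAL 0: VV[0][0]++ -> VV[0]=[3, 2, 0]
Event 6: LOCAL 2: VV[2][2]++ -> VV[2]=[2, 2, 2]
Event 7: SEND 1->0: VV[1][1]++ -> VV[1]=[0, 4, 0], msg_vec=[0, 4, 0]; VV[0]=max(VV[0],msg_vec) then VV[0][0]++ -> VV[0]=[4, 4, 0]
Event 8: LOCAL 2: VV[2][2]++ -> VV[2]=[2, 2, 3]
Event 9: LOCAL 0: VV[0][0]++ -> VV[0]=[5, 4, 0]
Event 2 stamp: [0, 2, 0]
Event 4 stamp: [0, 3, 0]
[0, 2, 0] <= [0, 3, 0]? True. Equal? False. Happens-before: True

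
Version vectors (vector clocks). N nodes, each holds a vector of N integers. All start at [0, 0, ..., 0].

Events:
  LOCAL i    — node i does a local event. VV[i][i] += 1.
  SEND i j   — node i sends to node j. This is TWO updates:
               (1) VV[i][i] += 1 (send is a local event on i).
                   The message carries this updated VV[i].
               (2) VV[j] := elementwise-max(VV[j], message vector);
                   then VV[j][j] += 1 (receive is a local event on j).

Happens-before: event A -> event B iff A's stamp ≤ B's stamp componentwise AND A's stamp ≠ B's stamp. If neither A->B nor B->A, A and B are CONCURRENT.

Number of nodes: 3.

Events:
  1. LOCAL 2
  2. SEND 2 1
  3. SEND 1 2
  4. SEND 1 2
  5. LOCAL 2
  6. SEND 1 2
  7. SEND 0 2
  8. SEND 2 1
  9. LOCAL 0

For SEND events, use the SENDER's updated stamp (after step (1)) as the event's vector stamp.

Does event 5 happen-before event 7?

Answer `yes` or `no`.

Initial: VV[0]=[0, 0, 0]
Initial: VV[1]=[0, 0, 0]
Initial: VV[2]=[0, 0, 0]
Event 1: LOCAL 2: VV[2][2]++ -> VV[2]=[0, 0, 1]
Event 2: SEND 2->1: VV[2][2]++ -> VV[2]=[0, 0, 2], msg_vec=[0, 0, 2]; VV[1]=max(VV[1],msg_vec) then VV[1][1]++ -> VV[1]=[0, 1, 2]
Event 3: SEND 1->2: VV[1][1]++ -> VV[1]=[0, 2, 2], msg_vec=[0, 2, 2]; VV[2]=max(VV[2],msg_vec) then VV[2][2]++ -> VV[2]=[0, 2, 3]
Event 4: SEND 1->2: VV[1][1]++ -> VV[1]=[0, 3, 2], msg_vec=[0, 3, 2]; VV[2]=max(VV[2],msg_vec) then VV[2][2]++ -> VV[2]=[0, 3, 4]
Event 5: LOCAL 2: VV[2][2]++ -> VV[2]=[0, 3, 5]
Event 6: SEND 1->2: VV[1][1]++ -> VV[1]=[0, 4, 2], msg_vec=[0, 4, 2]; VV[2]=max(VV[2],msg_vec) then VV[2][2]++ -> VV[2]=[0, 4, 6]
Event 7: SEND 0->2: VV[0][0]++ -> VV[0]=[1, 0, 0], msg_vec=[1, 0, 0]; VV[2]=max(VV[2],msg_vec) then VV[2][2]++ -> VV[2]=[1, 4, 7]
Event 8: SEND 2->1: VV[2][2]++ -> VV[2]=[1, 4, 8], msg_vec=[1, 4, 8]; VV[1]=max(VV[1],msg_vec) then VV[1][1]++ -> VV[1]=[1, 5, 8]
Event 9: LOCAL 0: VV[0][0]++ -> VV[0]=[2, 0, 0]
Event 5 stamp: [0, 3, 5]
Event 7 stamp: [1, 0, 0]
[0, 3, 5] <= [1, 0, 0]? False. Equal? False. Happens-before: False

Answer: no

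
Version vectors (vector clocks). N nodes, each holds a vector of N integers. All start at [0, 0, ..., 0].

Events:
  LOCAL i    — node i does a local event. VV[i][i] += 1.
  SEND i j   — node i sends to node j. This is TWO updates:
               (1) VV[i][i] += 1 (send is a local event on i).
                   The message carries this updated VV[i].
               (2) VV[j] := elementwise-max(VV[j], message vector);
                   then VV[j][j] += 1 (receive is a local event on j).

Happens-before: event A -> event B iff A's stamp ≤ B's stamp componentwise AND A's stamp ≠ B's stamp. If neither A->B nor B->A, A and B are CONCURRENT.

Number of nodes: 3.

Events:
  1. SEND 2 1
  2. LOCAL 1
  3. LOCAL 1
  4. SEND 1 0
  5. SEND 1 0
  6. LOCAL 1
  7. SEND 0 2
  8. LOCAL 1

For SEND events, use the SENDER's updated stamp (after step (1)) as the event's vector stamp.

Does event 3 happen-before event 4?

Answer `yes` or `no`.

Initial: VV[0]=[0, 0, 0]
Initial: VV[1]=[0, 0, 0]
Initial: VV[2]=[0, 0, 0]
Event 1: SEND 2->1: VV[2][2]++ -> VV[2]=[0, 0, 1], msg_vec=[0, 0, 1]; VV[1]=max(VV[1],msg_vec) then VV[1][1]++ -> VV[1]=[0, 1, 1]
Event 2: LOCAL 1: VV[1][1]++ -> VV[1]=[0, 2, 1]
Event 3: LOCAL 1: VV[1][1]++ -> VV[1]=[0, 3, 1]
Event 4: SEND 1->0: VV[1][1]++ -> VV[1]=[0, 4, 1], msg_vec=[0, 4, 1]; VV[0]=max(VV[0],msg_vec) then VV[0][0]++ -> VV[0]=[1, 4, 1]
Event 5: SEND 1->0: VV[1][1]++ -> VV[1]=[0, 5, 1], msg_vec=[0, 5, 1]; VV[0]=max(VV[0],msg_vec) then VV[0][0]++ -> VV[0]=[2, 5, 1]
Event 6: LOCAL 1: VV[1][1]++ -> VV[1]=[0, 6, 1]
Event 7: SEND 0->2: VV[0][0]++ -> VV[0]=[3, 5, 1], msg_vec=[3, 5, 1]; VV[2]=max(VV[2],msg_vec) then VV[2][2]++ -> VV[2]=[3, 5, 2]
Event 8: LOCAL 1: VV[1][1]++ -> VV[1]=[0, 7, 1]
Event 3 stamp: [0, 3, 1]
Event 4 stamp: [0, 4, 1]
[0, 3, 1] <= [0, 4, 1]? True. Equal? False. Happens-before: True

Answer: yes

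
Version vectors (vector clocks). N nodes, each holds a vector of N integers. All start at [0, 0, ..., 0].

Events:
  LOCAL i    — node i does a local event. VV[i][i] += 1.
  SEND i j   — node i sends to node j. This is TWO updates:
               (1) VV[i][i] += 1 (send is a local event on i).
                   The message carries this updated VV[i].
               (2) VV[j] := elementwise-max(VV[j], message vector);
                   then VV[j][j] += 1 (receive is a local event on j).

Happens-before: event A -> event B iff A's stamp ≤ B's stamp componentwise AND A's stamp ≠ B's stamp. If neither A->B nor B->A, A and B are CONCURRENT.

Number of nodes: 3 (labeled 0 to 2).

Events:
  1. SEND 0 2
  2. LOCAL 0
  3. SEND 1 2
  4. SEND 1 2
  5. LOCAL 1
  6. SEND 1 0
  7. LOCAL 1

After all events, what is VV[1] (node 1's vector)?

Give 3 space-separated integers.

Answer: 0 5 0

Derivation:
Initial: VV[0]=[0, 0, 0]
Initial: VV[1]=[0, 0, 0]
Initial: VV[2]=[0, 0, 0]
Event 1: SEND 0->2: VV[0][0]++ -> VV[0]=[1, 0, 0], msg_vec=[1, 0, 0]; VV[2]=max(VV[2],msg_vec) then VV[2][2]++ -> VV[2]=[1, 0, 1]
Event 2: LOCAL 0: VV[0][0]++ -> VV[0]=[2, 0, 0]
Event 3: SEND 1->2: VV[1][1]++ -> VV[1]=[0, 1, 0], msg_vec=[0, 1, 0]; VV[2]=max(VV[2],msg_vec) then VV[2][2]++ -> VV[2]=[1, 1, 2]
Event 4: SEND 1->2: VV[1][1]++ -> VV[1]=[0, 2, 0], msg_vec=[0, 2, 0]; VV[2]=max(VV[2],msg_vec) then VV[2][2]++ -> VV[2]=[1, 2, 3]
Event 5: LOCAL 1: VV[1][1]++ -> VV[1]=[0, 3, 0]
Event 6: SEND 1->0: VV[1][1]++ -> VV[1]=[0, 4, 0], msg_vec=[0, 4, 0]; VV[0]=max(VV[0],msg_vec) then VV[0][0]++ -> VV[0]=[3, 4, 0]
Event 7: LOCAL 1: VV[1][1]++ -> VV[1]=[0, 5, 0]
Final vectors: VV[0]=[3, 4, 0]; VV[1]=[0, 5, 0]; VV[2]=[1, 2, 3]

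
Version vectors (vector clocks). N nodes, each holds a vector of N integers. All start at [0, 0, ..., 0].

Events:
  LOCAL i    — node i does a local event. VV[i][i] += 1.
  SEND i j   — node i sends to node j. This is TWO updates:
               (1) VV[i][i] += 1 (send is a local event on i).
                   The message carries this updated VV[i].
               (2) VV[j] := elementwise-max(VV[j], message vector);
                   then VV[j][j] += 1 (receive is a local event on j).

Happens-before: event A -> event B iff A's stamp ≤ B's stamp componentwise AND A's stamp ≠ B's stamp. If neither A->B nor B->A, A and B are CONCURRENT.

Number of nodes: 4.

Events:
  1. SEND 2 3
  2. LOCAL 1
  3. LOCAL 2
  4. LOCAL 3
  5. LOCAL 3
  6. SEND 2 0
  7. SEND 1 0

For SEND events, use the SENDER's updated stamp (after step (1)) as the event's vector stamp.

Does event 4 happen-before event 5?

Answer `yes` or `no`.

Answer: yes

Derivation:
Initial: VV[0]=[0, 0, 0, 0]
Initial: VV[1]=[0, 0, 0, 0]
Initial: VV[2]=[0, 0, 0, 0]
Initial: VV[3]=[0, 0, 0, 0]
Event 1: SEND 2->3: VV[2][2]++ -> VV[2]=[0, 0, 1, 0], msg_vec=[0, 0, 1, 0]; VV[3]=max(VV[3],msg_vec) then VV[3][3]++ -> VV[3]=[0, 0, 1, 1]
Event 2: LOCAL 1: VV[1][1]++ -> VV[1]=[0, 1, 0, 0]
Event 3: LOCAL 2: VV[2][2]++ -> VV[2]=[0, 0, 2, 0]
Event 4: LOCAL 3: VV[3][3]++ -> VV[3]=[0, 0, 1, 2]
Event 5: LOCAL 3: VV[3][3]++ -> VV[3]=[0, 0, 1, 3]
Event 6: SEND 2->0: VV[2][2]++ -> VV[2]=[0, 0, 3, 0], msg_vec=[0, 0, 3, 0]; VV[0]=max(VV[0],msg_vec) then VV[0][0]++ -> VV[0]=[1, 0, 3, 0]
Event 7: SEND 1->0: VV[1][1]++ -> VV[1]=[0, 2, 0, 0], msg_vec=[0, 2, 0, 0]; VV[0]=max(VV[0],msg_vec) then VV[0][0]++ -> VV[0]=[2, 2, 3, 0]
Event 4 stamp: [0, 0, 1, 2]
Event 5 stamp: [0, 0, 1, 3]
[0, 0, 1, 2] <= [0, 0, 1, 3]? True. Equal? False. Happens-before: True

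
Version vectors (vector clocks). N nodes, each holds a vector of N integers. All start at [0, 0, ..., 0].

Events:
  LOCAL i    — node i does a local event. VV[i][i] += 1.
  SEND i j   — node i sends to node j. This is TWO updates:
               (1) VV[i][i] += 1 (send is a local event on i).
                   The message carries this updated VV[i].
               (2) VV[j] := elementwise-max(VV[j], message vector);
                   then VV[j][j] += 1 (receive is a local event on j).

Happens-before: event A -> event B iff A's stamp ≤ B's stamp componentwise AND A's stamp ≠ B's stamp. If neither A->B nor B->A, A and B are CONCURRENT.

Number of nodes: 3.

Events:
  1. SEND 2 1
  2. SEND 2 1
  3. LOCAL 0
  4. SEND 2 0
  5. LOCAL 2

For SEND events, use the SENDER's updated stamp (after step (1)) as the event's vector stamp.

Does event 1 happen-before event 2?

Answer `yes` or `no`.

Answer: yes

Derivation:
Initial: VV[0]=[0, 0, 0]
Initial: VV[1]=[0, 0, 0]
Initial: VV[2]=[0, 0, 0]
Event 1: SEND 2->1: VV[2][2]++ -> VV[2]=[0, 0, 1], msg_vec=[0, 0, 1]; VV[1]=max(VV[1],msg_vec) then VV[1][1]++ -> VV[1]=[0, 1, 1]
Event 2: SEND 2->1: VV[2][2]++ -> VV[2]=[0, 0, 2], msg_vec=[0, 0, 2]; VV[1]=max(VV[1],msg_vec) then VV[1][1]++ -> VV[1]=[0, 2, 2]
Event 3: LOCAL 0: VV[0][0]++ -> VV[0]=[1, 0, 0]
Event 4: SEND 2->0: VV[2][2]++ -> VV[2]=[0, 0, 3], msg_vec=[0, 0, 3]; VV[0]=max(VV[0],msg_vec) then VV[0][0]++ -> VV[0]=[2, 0, 3]
Event 5: LOCAL 2: VV[2][2]++ -> VV[2]=[0, 0, 4]
Event 1 stamp: [0, 0, 1]
Event 2 stamp: [0, 0, 2]
[0, 0, 1] <= [0, 0, 2]? True. Equal? False. Happens-before: True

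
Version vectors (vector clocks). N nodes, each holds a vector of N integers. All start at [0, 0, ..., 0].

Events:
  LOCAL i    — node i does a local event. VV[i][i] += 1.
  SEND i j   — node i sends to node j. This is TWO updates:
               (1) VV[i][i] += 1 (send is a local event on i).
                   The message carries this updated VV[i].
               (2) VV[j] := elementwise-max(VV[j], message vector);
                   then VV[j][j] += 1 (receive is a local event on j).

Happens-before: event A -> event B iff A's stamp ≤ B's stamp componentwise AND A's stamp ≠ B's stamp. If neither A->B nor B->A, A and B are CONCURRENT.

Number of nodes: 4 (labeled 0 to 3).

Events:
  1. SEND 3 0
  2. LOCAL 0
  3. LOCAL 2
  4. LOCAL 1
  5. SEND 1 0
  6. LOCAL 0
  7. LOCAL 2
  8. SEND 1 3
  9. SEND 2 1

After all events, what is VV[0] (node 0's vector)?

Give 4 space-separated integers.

Initial: VV[0]=[0, 0, 0, 0]
Initial: VV[1]=[0, 0, 0, 0]
Initial: VV[2]=[0, 0, 0, 0]
Initial: VV[3]=[0, 0, 0, 0]
Event 1: SEND 3->0: VV[3][3]++ -> VV[3]=[0, 0, 0, 1], msg_vec=[0, 0, 0, 1]; VV[0]=max(VV[0],msg_vec) then VV[0][0]++ -> VV[0]=[1, 0, 0, 1]
Event 2: LOCAL 0: VV[0][0]++ -> VV[0]=[2, 0, 0, 1]
Event 3: LOCAL 2: VV[2][2]++ -> VV[2]=[0, 0, 1, 0]
Event 4: LOCAL 1: VV[1][1]++ -> VV[1]=[0, 1, 0, 0]
Event 5: SEND 1->0: VV[1][1]++ -> VV[1]=[0, 2, 0, 0], msg_vec=[0, 2, 0, 0]; VV[0]=max(VV[0],msg_vec) then VV[0][0]++ -> VV[0]=[3, 2, 0, 1]
Event 6: LOCAL 0: VV[0][0]++ -> VV[0]=[4, 2, 0, 1]
Event 7: LOCAL 2: VV[2][2]++ -> VV[2]=[0, 0, 2, 0]
Event 8: SEND 1->3: VV[1][1]++ -> VV[1]=[0, 3, 0, 0], msg_vec=[0, 3, 0, 0]; VV[3]=max(VV[3],msg_vec) then VV[3][3]++ -> VV[3]=[0, 3, 0, 2]
Event 9: SEND 2->1: VV[2][2]++ -> VV[2]=[0, 0, 3, 0], msg_vec=[0, 0, 3, 0]; VV[1]=max(VV[1],msg_vec) then VV[1][1]++ -> VV[1]=[0, 4, 3, 0]
Final vectors: VV[0]=[4, 2, 0, 1]; VV[1]=[0, 4, 3, 0]; VV[2]=[0, 0, 3, 0]; VV[3]=[0, 3, 0, 2]

Answer: 4 2 0 1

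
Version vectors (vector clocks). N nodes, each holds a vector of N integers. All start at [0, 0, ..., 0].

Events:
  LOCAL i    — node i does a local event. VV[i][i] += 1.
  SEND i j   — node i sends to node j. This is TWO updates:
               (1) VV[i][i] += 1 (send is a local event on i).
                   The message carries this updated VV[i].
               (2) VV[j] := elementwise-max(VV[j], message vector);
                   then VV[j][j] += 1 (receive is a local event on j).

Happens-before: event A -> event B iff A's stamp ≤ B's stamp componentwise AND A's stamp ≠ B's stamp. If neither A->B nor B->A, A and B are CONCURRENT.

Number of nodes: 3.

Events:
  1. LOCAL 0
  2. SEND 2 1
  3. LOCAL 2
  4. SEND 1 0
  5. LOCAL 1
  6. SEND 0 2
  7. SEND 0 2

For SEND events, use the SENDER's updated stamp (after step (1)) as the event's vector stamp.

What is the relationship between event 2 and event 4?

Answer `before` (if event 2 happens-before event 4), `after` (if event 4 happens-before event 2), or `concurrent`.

Answer: before

Derivation:
Initial: VV[0]=[0, 0, 0]
Initial: VV[1]=[0, 0, 0]
Initial: VV[2]=[0, 0, 0]
Event 1: LOCAL 0: VV[0][0]++ -> VV[0]=[1, 0, 0]
Event 2: SEND 2->1: VV[2][2]++ -> VV[2]=[0, 0, 1], msg_vec=[0, 0, 1]; VV[1]=max(VV[1],msg_vec) then VV[1][1]++ -> VV[1]=[0, 1, 1]
Event 3: LOCAL 2: VV[2][2]++ -> VV[2]=[0, 0, 2]
Event 4: SEND 1->0: VV[1][1]++ -> VV[1]=[0, 2, 1], msg_vec=[0, 2, 1]; VV[0]=max(VV[0],msg_vec) then VV[0][0]++ -> VV[0]=[2, 2, 1]
Event 5: LOCAL 1: VV[1][1]++ -> VV[1]=[0, 3, 1]
Event 6: SEND 0->2: VV[0][0]++ -> VV[0]=[3, 2, 1], msg_vec=[3, 2, 1]; VV[2]=max(VV[2],msg_vec) then VV[2][2]++ -> VV[2]=[3, 2, 3]
Event 7: SEND 0->2: VV[0][0]++ -> VV[0]=[4, 2, 1], msg_vec=[4, 2, 1]; VV[2]=max(VV[2],msg_vec) then VV[2][2]++ -> VV[2]=[4, 2, 4]
Event 2 stamp: [0, 0, 1]
Event 4 stamp: [0, 2, 1]
[0, 0, 1] <= [0, 2, 1]? True
[0, 2, 1] <= [0, 0, 1]? False
Relation: before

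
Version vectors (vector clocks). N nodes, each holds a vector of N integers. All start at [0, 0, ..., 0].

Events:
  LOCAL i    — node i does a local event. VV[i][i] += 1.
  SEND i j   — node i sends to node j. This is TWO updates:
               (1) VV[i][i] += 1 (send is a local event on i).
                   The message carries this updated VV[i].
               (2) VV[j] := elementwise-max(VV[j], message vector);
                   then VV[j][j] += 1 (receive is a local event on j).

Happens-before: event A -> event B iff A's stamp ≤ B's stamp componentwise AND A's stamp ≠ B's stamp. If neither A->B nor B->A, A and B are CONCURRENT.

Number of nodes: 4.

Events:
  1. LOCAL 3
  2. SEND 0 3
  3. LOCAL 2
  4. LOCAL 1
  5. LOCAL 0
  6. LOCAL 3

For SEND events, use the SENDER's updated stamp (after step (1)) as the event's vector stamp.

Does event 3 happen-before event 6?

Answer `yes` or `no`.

Answer: no

Derivation:
Initial: VV[0]=[0, 0, 0, 0]
Initial: VV[1]=[0, 0, 0, 0]
Initial: VV[2]=[0, 0, 0, 0]
Initial: VV[3]=[0, 0, 0, 0]
Event 1: LOCAL 3: VV[3][3]++ -> VV[3]=[0, 0, 0, 1]
Event 2: SEND 0->3: VV[0][0]++ -> VV[0]=[1, 0, 0, 0], msg_vec=[1, 0, 0, 0]; VV[3]=max(VV[3],msg_vec) then VV[3][3]++ -> VV[3]=[1, 0, 0, 2]
Event 3: LOCAL 2: VV[2][2]++ -> VV[2]=[0, 0, 1, 0]
Event 4: LOCAL 1: VV[1][1]++ -> VV[1]=[0, 1, 0, 0]
Event 5: LOCAL 0: VV[0][0]++ -> VV[0]=[2, 0, 0, 0]
Event 6: LOCAL 3: VV[3][3]++ -> VV[3]=[1, 0, 0, 3]
Event 3 stamp: [0, 0, 1, 0]
Event 6 stamp: [1, 0, 0, 3]
[0, 0, 1, 0] <= [1, 0, 0, 3]? False. Equal? False. Happens-before: False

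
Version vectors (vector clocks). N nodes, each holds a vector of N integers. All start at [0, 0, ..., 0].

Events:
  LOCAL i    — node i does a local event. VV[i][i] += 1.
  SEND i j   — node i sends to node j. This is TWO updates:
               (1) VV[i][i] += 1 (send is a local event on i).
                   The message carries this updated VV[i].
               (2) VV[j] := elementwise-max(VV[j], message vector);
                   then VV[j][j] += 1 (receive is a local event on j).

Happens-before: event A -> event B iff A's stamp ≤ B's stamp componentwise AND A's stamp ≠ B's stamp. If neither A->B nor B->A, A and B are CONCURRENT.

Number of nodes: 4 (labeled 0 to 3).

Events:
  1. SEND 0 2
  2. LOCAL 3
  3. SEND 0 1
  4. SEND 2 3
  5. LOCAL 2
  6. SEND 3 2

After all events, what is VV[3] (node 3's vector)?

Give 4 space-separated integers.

Answer: 1 0 2 3

Derivation:
Initial: VV[0]=[0, 0, 0, 0]
Initial: VV[1]=[0, 0, 0, 0]
Initial: VV[2]=[0, 0, 0, 0]
Initial: VV[3]=[0, 0, 0, 0]
Event 1: SEND 0->2: VV[0][0]++ -> VV[0]=[1, 0, 0, 0], msg_vec=[1, 0, 0, 0]; VV[2]=max(VV[2],msg_vec) then VV[2][2]++ -> VV[2]=[1, 0, 1, 0]
Event 2: LOCAL 3: VV[3][3]++ -> VV[3]=[0, 0, 0, 1]
Event 3: SEND 0->1: VV[0][0]++ -> VV[0]=[2, 0, 0, 0], msg_vec=[2, 0, 0, 0]; VV[1]=max(VV[1],msg_vec) then VV[1][1]++ -> VV[1]=[2, 1, 0, 0]
Event 4: SEND 2->3: VV[2][2]++ -> VV[2]=[1, 0, 2, 0], msg_vec=[1, 0, 2, 0]; VV[3]=max(VV[3],msg_vec) then VV[3][3]++ -> VV[3]=[1, 0, 2, 2]
Event 5: LOCAL 2: VV[2][2]++ -> VV[2]=[1, 0, 3, 0]
Event 6: SEND 3->2: VV[3][3]++ -> VV[3]=[1, 0, 2, 3], msg_vec=[1, 0, 2, 3]; VV[2]=max(VV[2],msg_vec) then VV[2][2]++ -> VV[2]=[1, 0, 4, 3]
Final vectors: VV[0]=[2, 0, 0, 0]; VV[1]=[2, 1, 0, 0]; VV[2]=[1, 0, 4, 3]; VV[3]=[1, 0, 2, 3]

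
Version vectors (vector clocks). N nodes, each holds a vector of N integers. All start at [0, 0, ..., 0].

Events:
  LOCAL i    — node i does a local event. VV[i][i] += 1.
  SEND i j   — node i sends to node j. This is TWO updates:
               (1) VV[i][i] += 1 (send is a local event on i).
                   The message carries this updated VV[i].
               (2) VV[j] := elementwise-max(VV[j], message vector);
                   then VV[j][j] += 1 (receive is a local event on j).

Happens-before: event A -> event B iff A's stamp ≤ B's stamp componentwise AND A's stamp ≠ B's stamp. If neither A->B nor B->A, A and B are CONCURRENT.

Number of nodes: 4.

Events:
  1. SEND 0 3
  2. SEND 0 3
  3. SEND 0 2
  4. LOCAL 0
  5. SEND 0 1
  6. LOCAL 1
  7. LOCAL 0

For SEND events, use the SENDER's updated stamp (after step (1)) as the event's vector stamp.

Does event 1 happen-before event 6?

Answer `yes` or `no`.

Initial: VV[0]=[0, 0, 0, 0]
Initial: VV[1]=[0, 0, 0, 0]
Initial: VV[2]=[0, 0, 0, 0]
Initial: VV[3]=[0, 0, 0, 0]
Event 1: SEND 0->3: VV[0][0]++ -> VV[0]=[1, 0, 0, 0], msg_vec=[1, 0, 0, 0]; VV[3]=max(VV[3],msg_vec) then VV[3][3]++ -> VV[3]=[1, 0, 0, 1]
Event 2: SEND 0->3: VV[0][0]++ -> VV[0]=[2, 0, 0, 0], msg_vec=[2, 0, 0, 0]; VV[3]=max(VV[3],msg_vec) then VV[3][3]++ -> VV[3]=[2, 0, 0, 2]
Event 3: SEND 0->2: VV[0][0]++ -> VV[0]=[3, 0, 0, 0], msg_vec=[3, 0, 0, 0]; VV[2]=max(VV[2],msg_vec) then VV[2][2]++ -> VV[2]=[3, 0, 1, 0]
Event 4: LOCAL 0: VV[0][0]++ -> VV[0]=[4, 0, 0, 0]
Event 5: SEND 0->1: VV[0][0]++ -> VV[0]=[5, 0, 0, 0], msg_vec=[5, 0, 0, 0]; VV[1]=max(VV[1],msg_vec) then VV[1][1]++ -> VV[1]=[5, 1, 0, 0]
Event 6: LOCAL 1: VV[1][1]++ -> VV[1]=[5, 2, 0, 0]
Event 7: LOCAL 0: VV[0][0]++ -> VV[0]=[6, 0, 0, 0]
Event 1 stamp: [1, 0, 0, 0]
Event 6 stamp: [5, 2, 0, 0]
[1, 0, 0, 0] <= [5, 2, 0, 0]? True. Equal? False. Happens-before: True

Answer: yes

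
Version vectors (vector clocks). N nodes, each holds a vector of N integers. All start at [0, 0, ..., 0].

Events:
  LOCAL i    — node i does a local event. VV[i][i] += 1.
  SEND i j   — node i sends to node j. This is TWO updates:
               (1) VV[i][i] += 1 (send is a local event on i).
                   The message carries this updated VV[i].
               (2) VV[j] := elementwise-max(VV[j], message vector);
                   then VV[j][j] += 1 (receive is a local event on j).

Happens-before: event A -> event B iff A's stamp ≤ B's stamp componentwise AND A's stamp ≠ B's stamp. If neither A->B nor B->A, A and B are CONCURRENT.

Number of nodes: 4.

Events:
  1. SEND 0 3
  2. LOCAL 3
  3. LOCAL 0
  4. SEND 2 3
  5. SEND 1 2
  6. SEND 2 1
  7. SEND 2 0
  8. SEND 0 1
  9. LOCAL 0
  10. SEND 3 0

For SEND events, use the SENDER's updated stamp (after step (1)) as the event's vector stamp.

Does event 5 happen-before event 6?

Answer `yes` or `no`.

Answer: yes

Derivation:
Initial: VV[0]=[0, 0, 0, 0]
Initial: VV[1]=[0, 0, 0, 0]
Initial: VV[2]=[0, 0, 0, 0]
Initial: VV[3]=[0, 0, 0, 0]
Event 1: SEND 0->3: VV[0][0]++ -> VV[0]=[1, 0, 0, 0], msg_vec=[1, 0, 0, 0]; VV[3]=max(VV[3],msg_vec) then VV[3][3]++ -> VV[3]=[1, 0, 0, 1]
Event 2: LOCAL 3: VV[3][3]++ -> VV[3]=[1, 0, 0, 2]
Event 3: LOCAL 0: VV[0][0]++ -> VV[0]=[2, 0, 0, 0]
Event 4: SEND 2->3: VV[2][2]++ -> VV[2]=[0, 0, 1, 0], msg_vec=[0, 0, 1, 0]; VV[3]=max(VV[3],msg_vec) then VV[3][3]++ -> VV[3]=[1, 0, 1, 3]
Event 5: SEND 1->2: VV[1][1]++ -> VV[1]=[0, 1, 0, 0], msg_vec=[0, 1, 0, 0]; VV[2]=max(VV[2],msg_vec) then VV[2][2]++ -> VV[2]=[0, 1, 2, 0]
Event 6: SEND 2->1: VV[2][2]++ -> VV[2]=[0, 1, 3, 0], msg_vec=[0, 1, 3, 0]; VV[1]=max(VV[1],msg_vec) then VV[1][1]++ -> VV[1]=[0, 2, 3, 0]
Event 7: SEND 2->0: VV[2][2]++ -> VV[2]=[0, 1, 4, 0], msg_vec=[0, 1, 4, 0]; VV[0]=max(VV[0],msg_vec) then VV[0][0]++ -> VV[0]=[3, 1, 4, 0]
Event 8: SEND 0->1: VV[0][0]++ -> VV[0]=[4, 1, 4, 0], msg_vec=[4, 1, 4, 0]; VV[1]=max(VV[1],msg_vec) then VV[1][1]++ -> VV[1]=[4, 3, 4, 0]
Event 9: LOCAL 0: VV[0][0]++ -> VV[0]=[5, 1, 4, 0]
Event 10: SEND 3->0: VV[3][3]++ -> VV[3]=[1, 0, 1, 4], msg_vec=[1, 0, 1, 4]; VV[0]=max(VV[0],msg_vec) then VV[0][0]++ -> VV[0]=[6, 1, 4, 4]
Event 5 stamp: [0, 1, 0, 0]
Event 6 stamp: [0, 1, 3, 0]
[0, 1, 0, 0] <= [0, 1, 3, 0]? True. Equal? False. Happens-before: True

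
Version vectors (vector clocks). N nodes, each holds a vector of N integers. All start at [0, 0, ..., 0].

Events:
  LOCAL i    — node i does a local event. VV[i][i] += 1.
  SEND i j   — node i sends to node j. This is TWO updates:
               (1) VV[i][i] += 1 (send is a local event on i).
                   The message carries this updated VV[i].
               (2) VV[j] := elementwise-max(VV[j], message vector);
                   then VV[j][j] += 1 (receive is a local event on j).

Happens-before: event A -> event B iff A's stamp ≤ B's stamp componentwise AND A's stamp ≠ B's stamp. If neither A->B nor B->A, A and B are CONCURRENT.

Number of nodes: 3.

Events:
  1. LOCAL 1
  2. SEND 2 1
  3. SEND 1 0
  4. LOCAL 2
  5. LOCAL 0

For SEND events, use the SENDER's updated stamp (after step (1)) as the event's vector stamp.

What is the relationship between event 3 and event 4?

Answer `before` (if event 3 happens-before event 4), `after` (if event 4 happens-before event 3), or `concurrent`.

Initial: VV[0]=[0, 0, 0]
Initial: VV[1]=[0, 0, 0]
Initial: VV[2]=[0, 0, 0]
Event 1: LOCAL 1: VV[1][1]++ -> VV[1]=[0, 1, 0]
Event 2: SEND 2->1: VV[2][2]++ -> VV[2]=[0, 0, 1], msg_vec=[0, 0, 1]; VV[1]=max(VV[1],msg_vec) then VV[1][1]++ -> VV[1]=[0, 2, 1]
Event 3: SEND 1->0: VV[1][1]++ -> VV[1]=[0, 3, 1], msg_vec=[0, 3, 1]; VV[0]=max(VV[0],msg_vec) then VV[0][0]++ -> VV[0]=[1, 3, 1]
Event 4: LOCAL 2: VV[2][2]++ -> VV[2]=[0, 0, 2]
Event 5: LOCAL 0: VV[0][0]++ -> VV[0]=[2, 3, 1]
Event 3 stamp: [0, 3, 1]
Event 4 stamp: [0, 0, 2]
[0, 3, 1] <= [0, 0, 2]? False
[0, 0, 2] <= [0, 3, 1]? False
Relation: concurrent

Answer: concurrent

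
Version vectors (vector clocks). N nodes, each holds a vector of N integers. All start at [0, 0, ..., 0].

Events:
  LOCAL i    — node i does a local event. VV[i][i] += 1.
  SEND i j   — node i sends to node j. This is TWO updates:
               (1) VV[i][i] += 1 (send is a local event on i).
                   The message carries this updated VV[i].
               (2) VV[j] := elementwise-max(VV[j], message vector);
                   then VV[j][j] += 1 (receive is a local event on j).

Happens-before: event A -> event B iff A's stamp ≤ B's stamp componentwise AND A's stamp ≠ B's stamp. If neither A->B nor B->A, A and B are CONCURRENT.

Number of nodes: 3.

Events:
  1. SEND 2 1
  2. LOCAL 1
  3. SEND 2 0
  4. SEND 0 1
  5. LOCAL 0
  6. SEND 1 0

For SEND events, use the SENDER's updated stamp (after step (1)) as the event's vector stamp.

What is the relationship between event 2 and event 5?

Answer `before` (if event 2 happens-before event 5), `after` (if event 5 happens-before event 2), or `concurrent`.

Initial: VV[0]=[0, 0, 0]
Initial: VV[1]=[0, 0, 0]
Initial: VV[2]=[0, 0, 0]
Event 1: SEND 2->1: VV[2][2]++ -> VV[2]=[0, 0, 1], msg_vec=[0, 0, 1]; VV[1]=max(VV[1],msg_vec) then VV[1][1]++ -> VV[1]=[0, 1, 1]
Event 2: LOCAL 1: VV[1][1]++ -> VV[1]=[0, 2, 1]
Event 3: SEND 2->0: VV[2][2]++ -> VV[2]=[0, 0, 2], msg_vec=[0, 0, 2]; VV[0]=max(VV[0],msg_vec) then VV[0][0]++ -> VV[0]=[1, 0, 2]
Event 4: SEND 0->1: VV[0][0]++ -> VV[0]=[2, 0, 2], msg_vec=[2, 0, 2]; VV[1]=max(VV[1],msg_vec) then VV[1][1]++ -> VV[1]=[2, 3, 2]
Event 5: LOCAL 0: VV[0][0]++ -> VV[0]=[3, 0, 2]
Event 6: SEND 1->0: VV[1][1]++ -> VV[1]=[2, 4, 2], msg_vec=[2, 4, 2]; VV[0]=max(VV[0],msg_vec) then VV[0][0]++ -> VV[0]=[4, 4, 2]
Event 2 stamp: [0, 2, 1]
Event 5 stamp: [3, 0, 2]
[0, 2, 1] <= [3, 0, 2]? False
[3, 0, 2] <= [0, 2, 1]? False
Relation: concurrent

Answer: concurrent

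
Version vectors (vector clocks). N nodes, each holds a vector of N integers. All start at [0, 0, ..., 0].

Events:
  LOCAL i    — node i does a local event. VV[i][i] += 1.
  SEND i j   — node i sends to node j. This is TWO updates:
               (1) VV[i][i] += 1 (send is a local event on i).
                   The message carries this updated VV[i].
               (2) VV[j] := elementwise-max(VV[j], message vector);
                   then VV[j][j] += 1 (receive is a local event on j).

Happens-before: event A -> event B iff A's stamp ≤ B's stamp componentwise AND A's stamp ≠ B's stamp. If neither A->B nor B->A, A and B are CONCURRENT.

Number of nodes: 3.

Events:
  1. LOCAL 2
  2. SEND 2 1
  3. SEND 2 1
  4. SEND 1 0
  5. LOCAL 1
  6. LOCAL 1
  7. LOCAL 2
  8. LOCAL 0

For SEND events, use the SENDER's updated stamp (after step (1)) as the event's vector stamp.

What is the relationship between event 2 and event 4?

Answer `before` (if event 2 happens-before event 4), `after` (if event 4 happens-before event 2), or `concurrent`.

Initial: VV[0]=[0, 0, 0]
Initial: VV[1]=[0, 0, 0]
Initial: VV[2]=[0, 0, 0]
Event 1: LOCAL 2: VV[2][2]++ -> VV[2]=[0, 0, 1]
Event 2: SEND 2->1: VV[2][2]++ -> VV[2]=[0, 0, 2], msg_vec=[0, 0, 2]; VV[1]=max(VV[1],msg_vec) then VV[1][1]++ -> VV[1]=[0, 1, 2]
Event 3: SEND 2->1: VV[2][2]++ -> VV[2]=[0, 0, 3], msg_vec=[0, 0, 3]; VV[1]=max(VV[1],msg_vec) then VV[1][1]++ -> VV[1]=[0, 2, 3]
Event 4: SEND 1->0: VV[1][1]++ -> VV[1]=[0, 3, 3], msg_vec=[0, 3, 3]; VV[0]=max(VV[0],msg_vec) then VV[0][0]++ -> VV[0]=[1, 3, 3]
Event 5: LOCAL 1: VV[1][1]++ -> VV[1]=[0, 4, 3]
Event 6: LOCAL 1: VV[1][1]++ -> VV[1]=[0, 5, 3]
Event 7: LOCAL 2: VV[2][2]++ -> VV[2]=[0, 0, 4]
Event 8: LOCAL 0: VV[0][0]++ -> VV[0]=[2, 3, 3]
Event 2 stamp: [0, 0, 2]
Event 4 stamp: [0, 3, 3]
[0, 0, 2] <= [0, 3, 3]? True
[0, 3, 3] <= [0, 0, 2]? False
Relation: before

Answer: before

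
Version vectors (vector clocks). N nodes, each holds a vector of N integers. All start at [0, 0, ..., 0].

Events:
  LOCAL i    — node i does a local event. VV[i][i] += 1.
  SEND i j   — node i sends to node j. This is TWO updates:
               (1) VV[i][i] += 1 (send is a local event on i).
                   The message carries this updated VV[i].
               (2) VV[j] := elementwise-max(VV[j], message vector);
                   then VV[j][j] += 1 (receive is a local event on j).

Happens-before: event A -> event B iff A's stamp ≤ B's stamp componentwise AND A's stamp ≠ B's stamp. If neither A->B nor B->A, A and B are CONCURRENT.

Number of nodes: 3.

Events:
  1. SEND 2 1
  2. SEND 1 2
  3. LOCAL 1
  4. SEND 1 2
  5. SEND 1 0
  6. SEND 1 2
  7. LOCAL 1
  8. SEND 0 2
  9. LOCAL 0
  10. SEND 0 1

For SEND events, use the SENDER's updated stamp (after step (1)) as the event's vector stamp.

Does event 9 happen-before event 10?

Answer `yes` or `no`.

Initial: VV[0]=[0, 0, 0]
Initial: VV[1]=[0, 0, 0]
Initial: VV[2]=[0, 0, 0]
Event 1: SEND 2->1: VV[2][2]++ -> VV[2]=[0, 0, 1], msg_vec=[0, 0, 1]; VV[1]=max(VV[1],msg_vec) then VV[1][1]++ -> VV[1]=[0, 1, 1]
Event 2: SEND 1->2: VV[1][1]++ -> VV[1]=[0, 2, 1], msg_vec=[0, 2, 1]; VV[2]=max(VV[2],msg_vec) then VV[2][2]++ -> VV[2]=[0, 2, 2]
Event 3: LOCAL 1: VV[1][1]++ -> VV[1]=[0, 3, 1]
Event 4: SEND 1->2: VV[1][1]++ -> VV[1]=[0, 4, 1], msg_vec=[0, 4, 1]; VV[2]=max(VV[2],msg_vec) then VV[2][2]++ -> VV[2]=[0, 4, 3]
Event 5: SEND 1->0: VV[1][1]++ -> VV[1]=[0, 5, 1], msg_vec=[0, 5, 1]; VV[0]=max(VV[0],msg_vec) then VV[0][0]++ -> VV[0]=[1, 5, 1]
Event 6: SEND 1->2: VV[1][1]++ -> VV[1]=[0, 6, 1], msg_vec=[0, 6, 1]; VV[2]=max(VV[2],msg_vec) then VV[2][2]++ -> VV[2]=[0, 6, 4]
Event 7: LOCAL 1: VV[1][1]++ -> VV[1]=[0, 7, 1]
Event 8: SEND 0->2: VV[0][0]++ -> VV[0]=[2, 5, 1], msg_vec=[2, 5, 1]; VV[2]=max(VV[2],msg_vec) then VV[2][2]++ -> VV[2]=[2, 6, 5]
Event 9: LOCAL 0: VV[0][0]++ -> VV[0]=[3, 5, 1]
Event 10: SEND 0->1: VV[0][0]++ -> VV[0]=[4, 5, 1], msg_vec=[4, 5, 1]; VV[1]=max(VV[1],msg_vec) then VV[1][1]++ -> VV[1]=[4, 8, 1]
Event 9 stamp: [3, 5, 1]
Event 10 stamp: [4, 5, 1]
[3, 5, 1] <= [4, 5, 1]? True. Equal? False. Happens-before: True

Answer: yes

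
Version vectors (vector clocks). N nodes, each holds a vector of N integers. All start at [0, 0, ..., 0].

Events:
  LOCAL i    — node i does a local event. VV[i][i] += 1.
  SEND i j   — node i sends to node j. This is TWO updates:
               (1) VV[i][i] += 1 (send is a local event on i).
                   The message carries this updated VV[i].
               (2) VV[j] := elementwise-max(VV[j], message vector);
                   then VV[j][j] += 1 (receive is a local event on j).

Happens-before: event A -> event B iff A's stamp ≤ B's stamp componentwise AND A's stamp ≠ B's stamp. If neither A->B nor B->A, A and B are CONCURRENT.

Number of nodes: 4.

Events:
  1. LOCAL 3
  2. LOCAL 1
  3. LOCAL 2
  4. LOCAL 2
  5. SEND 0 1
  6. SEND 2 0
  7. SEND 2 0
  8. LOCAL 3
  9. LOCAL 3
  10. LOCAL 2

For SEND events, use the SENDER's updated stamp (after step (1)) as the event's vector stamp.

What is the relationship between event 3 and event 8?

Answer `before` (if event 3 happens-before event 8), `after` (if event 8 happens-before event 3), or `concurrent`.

Answer: concurrent

Derivation:
Initial: VV[0]=[0, 0, 0, 0]
Initial: VV[1]=[0, 0, 0, 0]
Initial: VV[2]=[0, 0, 0, 0]
Initial: VV[3]=[0, 0, 0, 0]
Event 1: LOCAL 3: VV[3][3]++ -> VV[3]=[0, 0, 0, 1]
Event 2: LOCAL 1: VV[1][1]++ -> VV[1]=[0, 1, 0, 0]
Event 3: LOCAL 2: VV[2][2]++ -> VV[2]=[0, 0, 1, 0]
Event 4: LOCAL 2: VV[2][2]++ -> VV[2]=[0, 0, 2, 0]
Event 5: SEND 0->1: VV[0][0]++ -> VV[0]=[1, 0, 0, 0], msg_vec=[1, 0, 0, 0]; VV[1]=max(VV[1],msg_vec) then VV[1][1]++ -> VV[1]=[1, 2, 0, 0]
Event 6: SEND 2->0: VV[2][2]++ -> VV[2]=[0, 0, 3, 0], msg_vec=[0, 0, 3, 0]; VV[0]=max(VV[0],msg_vec) then VV[0][0]++ -> VV[0]=[2, 0, 3, 0]
Event 7: SEND 2->0: VV[2][2]++ -> VV[2]=[0, 0, 4, 0], msg_vec=[0, 0, 4, 0]; VV[0]=max(VV[0],msg_vec) then VV[0][0]++ -> VV[0]=[3, 0, 4, 0]
Event 8: LOCAL 3: VV[3][3]++ -> VV[3]=[0, 0, 0, 2]
Event 9: LOCAL 3: VV[3][3]++ -> VV[3]=[0, 0, 0, 3]
Event 10: LOCAL 2: VV[2][2]++ -> VV[2]=[0, 0, 5, 0]
Event 3 stamp: [0, 0, 1, 0]
Event 8 stamp: [0, 0, 0, 2]
[0, 0, 1, 0] <= [0, 0, 0, 2]? False
[0, 0, 0, 2] <= [0, 0, 1, 0]? False
Relation: concurrent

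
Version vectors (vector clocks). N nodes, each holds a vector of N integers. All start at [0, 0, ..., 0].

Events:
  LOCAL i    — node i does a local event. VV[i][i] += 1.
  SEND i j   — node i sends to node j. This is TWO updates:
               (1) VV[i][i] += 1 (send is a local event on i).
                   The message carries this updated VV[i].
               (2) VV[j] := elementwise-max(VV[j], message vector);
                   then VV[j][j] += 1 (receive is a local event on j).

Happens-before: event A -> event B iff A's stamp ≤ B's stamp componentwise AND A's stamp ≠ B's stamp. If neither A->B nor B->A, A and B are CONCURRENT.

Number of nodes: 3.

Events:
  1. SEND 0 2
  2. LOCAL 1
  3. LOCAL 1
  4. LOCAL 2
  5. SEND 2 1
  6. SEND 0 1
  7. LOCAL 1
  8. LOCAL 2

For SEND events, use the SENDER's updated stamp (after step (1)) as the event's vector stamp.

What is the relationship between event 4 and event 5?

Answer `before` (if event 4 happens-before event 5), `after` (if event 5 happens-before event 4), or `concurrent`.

Initial: VV[0]=[0, 0, 0]
Initial: VV[1]=[0, 0, 0]
Initial: VV[2]=[0, 0, 0]
Event 1: SEND 0->2: VV[0][0]++ -> VV[0]=[1, 0, 0], msg_vec=[1, 0, 0]; VV[2]=max(VV[2],msg_vec) then VV[2][2]++ -> VV[2]=[1, 0, 1]
Event 2: LOCAL 1: VV[1][1]++ -> VV[1]=[0, 1, 0]
Event 3: LOCAL 1: VV[1][1]++ -> VV[1]=[0, 2, 0]
Event 4: LOCAL 2: VV[2][2]++ -> VV[2]=[1, 0, 2]
Event 5: SEND 2->1: VV[2][2]++ -> VV[2]=[1, 0, 3], msg_vec=[1, 0, 3]; VV[1]=max(VV[1],msg_vec) then VV[1][1]++ -> VV[1]=[1, 3, 3]
Event 6: SEND 0->1: VV[0][0]++ -> VV[0]=[2, 0, 0], msg_vec=[2, 0, 0]; VV[1]=max(VV[1],msg_vec) then VV[1][1]++ -> VV[1]=[2, 4, 3]
Event 7: LOCAL 1: VV[1][1]++ -> VV[1]=[2, 5, 3]
Event 8: LOCAL 2: VV[2][2]++ -> VV[2]=[1, 0, 4]
Event 4 stamp: [1, 0, 2]
Event 5 stamp: [1, 0, 3]
[1, 0, 2] <= [1, 0, 3]? True
[1, 0, 3] <= [1, 0, 2]? False
Relation: before

Answer: before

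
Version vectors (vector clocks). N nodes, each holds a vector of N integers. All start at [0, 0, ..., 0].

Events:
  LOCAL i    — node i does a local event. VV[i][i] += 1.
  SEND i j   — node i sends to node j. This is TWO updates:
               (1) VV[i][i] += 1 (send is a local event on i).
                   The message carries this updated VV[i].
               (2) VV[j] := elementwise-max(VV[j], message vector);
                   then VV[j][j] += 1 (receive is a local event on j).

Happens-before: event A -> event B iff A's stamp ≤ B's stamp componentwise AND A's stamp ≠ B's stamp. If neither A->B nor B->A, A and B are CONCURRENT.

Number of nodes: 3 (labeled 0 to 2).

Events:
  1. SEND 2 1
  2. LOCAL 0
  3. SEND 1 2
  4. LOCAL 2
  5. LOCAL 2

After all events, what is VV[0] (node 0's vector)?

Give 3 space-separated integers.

Initial: VV[0]=[0, 0, 0]
Initial: VV[1]=[0, 0, 0]
Initial: VV[2]=[0, 0, 0]
Event 1: SEND 2->1: VV[2][2]++ -> VV[2]=[0, 0, 1], msg_vec=[0, 0, 1]; VV[1]=max(VV[1],msg_vec) then VV[1][1]++ -> VV[1]=[0, 1, 1]
Event 2: LOCAL 0: VV[0][0]++ -> VV[0]=[1, 0, 0]
Event 3: SEND 1->2: VV[1][1]++ -> VV[1]=[0, 2, 1], msg_vec=[0, 2, 1]; VV[2]=max(VV[2],msg_vec) then VV[2][2]++ -> VV[2]=[0, 2, 2]
Event 4: LOCAL 2: VV[2][2]++ -> VV[2]=[0, 2, 3]
Event 5: LOCAL 2: VV[2][2]++ -> VV[2]=[0, 2, 4]
Final vectors: VV[0]=[1, 0, 0]; VV[1]=[0, 2, 1]; VV[2]=[0, 2, 4]

Answer: 1 0 0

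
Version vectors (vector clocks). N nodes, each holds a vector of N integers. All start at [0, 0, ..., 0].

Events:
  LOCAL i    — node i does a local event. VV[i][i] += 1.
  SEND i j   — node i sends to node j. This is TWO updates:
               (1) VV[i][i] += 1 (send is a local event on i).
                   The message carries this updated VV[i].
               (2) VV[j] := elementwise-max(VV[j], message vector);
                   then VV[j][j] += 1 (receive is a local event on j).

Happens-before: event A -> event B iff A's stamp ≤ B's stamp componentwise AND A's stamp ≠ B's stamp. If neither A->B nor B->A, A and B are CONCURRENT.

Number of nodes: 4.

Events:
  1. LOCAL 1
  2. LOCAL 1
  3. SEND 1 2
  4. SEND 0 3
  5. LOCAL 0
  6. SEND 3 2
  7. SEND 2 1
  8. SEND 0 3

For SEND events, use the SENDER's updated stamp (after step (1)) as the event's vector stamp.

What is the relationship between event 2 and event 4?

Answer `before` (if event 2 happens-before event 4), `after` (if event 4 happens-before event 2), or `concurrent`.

Answer: concurrent

Derivation:
Initial: VV[0]=[0, 0, 0, 0]
Initial: VV[1]=[0, 0, 0, 0]
Initial: VV[2]=[0, 0, 0, 0]
Initial: VV[3]=[0, 0, 0, 0]
Event 1: LOCAL 1: VV[1][1]++ -> VV[1]=[0, 1, 0, 0]
Event 2: LOCAL 1: VV[1][1]++ -> VV[1]=[0, 2, 0, 0]
Event 3: SEND 1->2: VV[1][1]++ -> VV[1]=[0, 3, 0, 0], msg_vec=[0, 3, 0, 0]; VV[2]=max(VV[2],msg_vec) then VV[2][2]++ -> VV[2]=[0, 3, 1, 0]
Event 4: SEND 0->3: VV[0][0]++ -> VV[0]=[1, 0, 0, 0], msg_vec=[1, 0, 0, 0]; VV[3]=max(VV[3],msg_vec) then VV[3][3]++ -> VV[3]=[1, 0, 0, 1]
Event 5: LOCAL 0: VV[0][0]++ -> VV[0]=[2, 0, 0, 0]
Event 6: SEND 3->2: VV[3][3]++ -> VV[3]=[1, 0, 0, 2], msg_vec=[1, 0, 0, 2]; VV[2]=max(VV[2],msg_vec) then VV[2][2]++ -> VV[2]=[1, 3, 2, 2]
Event 7: SEND 2->1: VV[2][2]++ -> VV[2]=[1, 3, 3, 2], msg_vec=[1, 3, 3, 2]; VV[1]=max(VV[1],msg_vec) then VV[1][1]++ -> VV[1]=[1, 4, 3, 2]
Event 8: SEND 0->3: VV[0][0]++ -> VV[0]=[3, 0, 0, 0], msg_vec=[3, 0, 0, 0]; VV[3]=max(VV[3],msg_vec) then VV[3][3]++ -> VV[3]=[3, 0, 0, 3]
Event 2 stamp: [0, 2, 0, 0]
Event 4 stamp: [1, 0, 0, 0]
[0, 2, 0, 0] <= [1, 0, 0, 0]? False
[1, 0, 0, 0] <= [0, 2, 0, 0]? False
Relation: concurrent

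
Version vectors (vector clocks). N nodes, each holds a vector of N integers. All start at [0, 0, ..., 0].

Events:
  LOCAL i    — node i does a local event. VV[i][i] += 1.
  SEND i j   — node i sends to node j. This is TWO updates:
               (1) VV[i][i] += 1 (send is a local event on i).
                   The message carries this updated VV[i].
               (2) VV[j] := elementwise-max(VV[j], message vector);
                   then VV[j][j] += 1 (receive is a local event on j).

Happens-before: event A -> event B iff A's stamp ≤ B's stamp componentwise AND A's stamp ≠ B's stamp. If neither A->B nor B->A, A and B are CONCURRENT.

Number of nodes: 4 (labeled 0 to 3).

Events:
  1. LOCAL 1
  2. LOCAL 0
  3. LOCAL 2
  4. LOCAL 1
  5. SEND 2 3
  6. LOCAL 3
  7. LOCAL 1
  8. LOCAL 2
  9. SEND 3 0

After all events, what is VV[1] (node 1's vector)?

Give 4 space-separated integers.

Answer: 0 3 0 0

Derivation:
Initial: VV[0]=[0, 0, 0, 0]
Initial: VV[1]=[0, 0, 0, 0]
Initial: VV[2]=[0, 0, 0, 0]
Initial: VV[3]=[0, 0, 0, 0]
Event 1: LOCAL 1: VV[1][1]++ -> VV[1]=[0, 1, 0, 0]
Event 2: LOCAL 0: VV[0][0]++ -> VV[0]=[1, 0, 0, 0]
Event 3: LOCAL 2: VV[2][2]++ -> VV[2]=[0, 0, 1, 0]
Event 4: LOCAL 1: VV[1][1]++ -> VV[1]=[0, 2, 0, 0]
Event 5: SEND 2->3: VV[2][2]++ -> VV[2]=[0, 0, 2, 0], msg_vec=[0, 0, 2, 0]; VV[3]=max(VV[3],msg_vec) then VV[3][3]++ -> VV[3]=[0, 0, 2, 1]
Event 6: LOCAL 3: VV[3][3]++ -> VV[3]=[0, 0, 2, 2]
Event 7: LOCAL 1: VV[1][1]++ -> VV[1]=[0, 3, 0, 0]
Event 8: LOCAL 2: VV[2][2]++ -> VV[2]=[0, 0, 3, 0]
Event 9: SEND 3->0: VV[3][3]++ -> VV[3]=[0, 0, 2, 3], msg_vec=[0, 0, 2, 3]; VV[0]=max(VV[0],msg_vec) then VV[0][0]++ -> VV[0]=[2, 0, 2, 3]
Final vectors: VV[0]=[2, 0, 2, 3]; VV[1]=[0, 3, 0, 0]; VV[2]=[0, 0, 3, 0]; VV[3]=[0, 0, 2, 3]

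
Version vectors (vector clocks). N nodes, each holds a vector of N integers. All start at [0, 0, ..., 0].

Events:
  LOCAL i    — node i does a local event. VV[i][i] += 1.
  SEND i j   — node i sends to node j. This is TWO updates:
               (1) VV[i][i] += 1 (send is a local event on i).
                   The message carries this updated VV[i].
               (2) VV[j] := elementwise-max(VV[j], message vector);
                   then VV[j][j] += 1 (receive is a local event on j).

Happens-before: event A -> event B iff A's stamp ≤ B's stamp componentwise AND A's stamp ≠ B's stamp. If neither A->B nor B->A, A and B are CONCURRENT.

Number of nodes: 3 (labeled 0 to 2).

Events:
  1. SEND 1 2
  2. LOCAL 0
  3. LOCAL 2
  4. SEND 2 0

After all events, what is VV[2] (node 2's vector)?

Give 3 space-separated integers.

Initial: VV[0]=[0, 0, 0]
Initial: VV[1]=[0, 0, 0]
Initial: VV[2]=[0, 0, 0]
Event 1: SEND 1->2: VV[1][1]++ -> VV[1]=[0, 1, 0], msg_vec=[0, 1, 0]; VV[2]=max(VV[2],msg_vec) then VV[2][2]++ -> VV[2]=[0, 1, 1]
Event 2: LOCAL 0: VV[0][0]++ -> VV[0]=[1, 0, 0]
Event 3: LOCAL 2: VV[2][2]++ -> VV[2]=[0, 1, 2]
Event 4: SEND 2->0: VV[2][2]++ -> VV[2]=[0, 1, 3], msg_vec=[0, 1, 3]; VV[0]=max(VV[0],msg_vec) then VV[0][0]++ -> VV[0]=[2, 1, 3]
Final vectors: VV[0]=[2, 1, 3]; VV[1]=[0, 1, 0]; VV[2]=[0, 1, 3]

Answer: 0 1 3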